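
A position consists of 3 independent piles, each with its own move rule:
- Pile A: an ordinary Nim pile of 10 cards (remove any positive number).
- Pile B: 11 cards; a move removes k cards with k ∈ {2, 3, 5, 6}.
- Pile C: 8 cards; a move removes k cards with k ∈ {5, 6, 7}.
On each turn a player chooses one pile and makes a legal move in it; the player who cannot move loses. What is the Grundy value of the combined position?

10

Pile A is a plain Nim pile of size 10, so its Grundy value is 10.
For pile B, compute g(0), g(1), … with moves {2, 3, 5, 6}:
k:     0  1  2  3  4  5  6  7  8  9 10 11
g(k):  0  0  1  1  2  2  3  3  0  0  1  1
So g(11) = 1.
Build the Grundy sequence for pile C with g(k) = mex{g(k−s) : s ∈ {5, 6, 7}, s ≤ k}:
k:     0  1  2  3  4  5  6  7  8
g(k):  0  0  0  0  0  1  1  1  1
So g(8) = 1.
The value of a disjunctive sum is the nim-sum of the parts.
Combined value = 10 XOR 1 XOR 1 = 10.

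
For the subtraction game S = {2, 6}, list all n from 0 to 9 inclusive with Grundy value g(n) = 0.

0, 1, 4, 5, 8, 9

Compute g(0), g(1), … for moves {2, 6}:
g(0) = mex{} = 0
g(1) = mex{} = 0
g(2) = mex{0} = 1
g(3) = mex{0} = 1
g(4) = mex{1} = 0
g(5) = mex{1} = 0
g(6) = mex{0} = 1
g(7) = mex{0} = 1
g(8) = mex{1} = 0
g(9) = mex{1} = 0
The P-positions (g = 0) in 0..9 are 0, 1, 4, 5, 8, 9.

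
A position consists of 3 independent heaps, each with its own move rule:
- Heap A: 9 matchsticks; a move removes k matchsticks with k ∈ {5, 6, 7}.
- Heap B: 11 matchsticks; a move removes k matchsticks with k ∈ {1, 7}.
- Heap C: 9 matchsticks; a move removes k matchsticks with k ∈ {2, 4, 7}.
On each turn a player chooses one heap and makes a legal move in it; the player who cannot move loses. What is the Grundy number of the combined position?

For heap A, compute g(0), g(1), … with moves {5, 6, 7}:
g(0) = mex{} = 0
g(1) = mex{} = 0
g(2) = mex{} = 0
g(3) = mex{} = 0
g(4) = mex{} = 0
g(5) = mex{0} = 1
g(6) = mex{0} = 1
g(7) = mex{0} = 1
g(8) = mex{0} = 1
g(9) = mex{0} = 1
So g(9) = 1.
Grundy values for heap B (subtraction set {1, 7}):
k:     0  1  2  3  4  5  6  7  8  9 10 11
g(k):  0  1  0  1  0  1  0  1  0  1  0  1
So g(11) = 1.
For heap C, compute g(0), g(1), … with moves {2, 4, 7}:
k:     0  1  2  3  4  5  6  7  8  9
g(k):  0  0  1  1  2  2  0  3  1  0
So g(9) = 0.
By the Sprague-Grundy theorem, the Grundy value of a sum of independent games is the XOR of the component values.
Combined value = 1 XOR 1 XOR 0 = 0.

0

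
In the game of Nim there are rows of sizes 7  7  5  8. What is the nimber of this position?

13

In binary:
  0111  (7)
  0111  (7)
  0101  (5)
  1000  (8)
  ----
  1101  (13)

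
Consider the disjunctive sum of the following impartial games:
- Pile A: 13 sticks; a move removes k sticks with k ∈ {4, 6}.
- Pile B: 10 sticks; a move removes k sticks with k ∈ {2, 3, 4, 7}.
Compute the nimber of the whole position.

2

Build the Grundy sequence for pile A with g(k) = mex{g(k−s) : s ∈ {4, 6}, s ≤ k}:
g(0) = mex{} = 0
g(1) = mex{} = 0
g(2) = mex{} = 0
g(3) = mex{} = 0
g(4) = mex{0} = 1
g(5) = mex{0} = 1
g(6) = mex{0} = 1
g(7) = mex{0} = 1
g(8) = mex{0,1} = 2
g(9) = mex{0,1} = 2
g(10) = mex{1} = 0
g(11) = mex{1} = 0
g(12) = mex{1,2} = 0
g(13) = mex{1,2} = 0
So g(13) = 0.
Grundy values for pile B (subtraction set {2, 3, 4, 7}):
k:     0  1  2  3  4  5  6  7  8  9 10
g(k):  0  0  1  1  2  2  0  3  1  4  2
So g(10) = 2.
The value of a disjunctive sum is the nim-sum of the parts.
Combined value = 0 ⊕ 2 = 2.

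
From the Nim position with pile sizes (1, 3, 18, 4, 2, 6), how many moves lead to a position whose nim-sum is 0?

1

Bitwise XOR of the heap sizes:
  00001  (1)
  00011  (3)
  10010  (18)
  00100  (4)
  00010  (2)
  00110  (6)
  -----
  10000  (16)
The overall nim-sum is X = 16. A pile of size p has a winning move iff p XOR X < p (reduce it to p XOR X).
  1: 1 XOR 16 = 17 ≥ 1 — no move.
  3: 3 XOR 16 = 19 ≥ 3 — no move.
  18: 18 XOR 16 = 2 < 18 — winning move (to 2).
  4: 4 XOR 16 = 20 ≥ 4 — no move.
  2: 2 XOR 16 = 18 ≥ 2 — no move.
  6: 6 XOR 16 = 22 ≥ 6 — no move.
That gives 1 winning move.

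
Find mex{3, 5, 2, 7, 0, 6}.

1

0 is in the set but 1 is not, so the mex is 1.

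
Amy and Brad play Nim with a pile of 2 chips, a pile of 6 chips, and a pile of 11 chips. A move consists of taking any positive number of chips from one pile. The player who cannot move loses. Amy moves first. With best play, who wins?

Amy wins

Compute the nim-sum pairwise:
2 ^ 6 = 4
4 ^ 11 = 15
The nim-sum is 15 ≠ 0, so this is an N-position: the player to move can win; Amy has a winning move.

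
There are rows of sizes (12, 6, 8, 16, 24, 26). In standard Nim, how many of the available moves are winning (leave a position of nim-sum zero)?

Compute the nim-sum pairwise:
12 ⊕ 6 = 10
10 ⊕ 8 = 2
2 ⊕ 16 = 18
18 ⊕ 24 = 10
10 ⊕ 26 = 16
The overall nim-sum is X = 16. A row of size p has a winning move iff p XOR X < p (reduce it to p XOR X).
  12: 12 XOR 16 = 28 ≥ 12 — no move.
  6: 6 XOR 16 = 22 ≥ 6 — no move.
  8: 8 XOR 16 = 24 ≥ 8 — no move.
  16: 16 XOR 16 = 0 < 16 — winning move (to 0).
  24: 24 XOR 16 = 8 < 24 — winning move (to 8).
  26: 26 XOR 16 = 10 < 26 — winning move (to 10).
That gives 3 winning moves.

3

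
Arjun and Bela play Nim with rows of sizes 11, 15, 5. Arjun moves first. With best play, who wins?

Nim-sum: 11 XOR 15 XOR 5 = 1.
The nim-sum is 1 ≠ 0, so this is an N-position: the player to move can win; Arjun has a winning move.

Arjun wins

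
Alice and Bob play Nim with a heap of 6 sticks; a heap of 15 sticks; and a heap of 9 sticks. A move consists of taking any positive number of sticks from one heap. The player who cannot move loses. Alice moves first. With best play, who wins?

Bob wins

Bitwise XOR of the heap sizes:
  0110  (6)
  1111  (15)
  1001  (9)
  ----
  0000  (0)
The nim-sum is 0, so this is a P-position: the player to move is in a losing position under optimal play; Alice is about to move from it and so loses — Bob wins.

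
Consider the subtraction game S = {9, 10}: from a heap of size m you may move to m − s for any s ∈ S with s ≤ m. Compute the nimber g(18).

Build the Grundy sequence with g(k) = mex{g(k−s) : s ∈ {9, 10}, s ≤ k}:
k:     0  1  2  3  4  5  6  7  8  9 10 11 12 13 14 15 16 17 18
g(k):  0  0  0  0  0  0  0  0  0  1  1  1  1  1  1  1  1  1  2
So g(18) = 2.

2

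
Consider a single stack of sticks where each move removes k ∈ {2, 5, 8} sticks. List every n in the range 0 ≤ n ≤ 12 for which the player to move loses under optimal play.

0, 1, 4, 7, 10, 11

Grundy values for subtraction set {2, 5, 8}:
k:     0  1  2  3  4  5  6  7  8  9 10 11 12
g(k):  0  0  1  1  0  2  1  0  2  1  0  0  1
The P-positions (g = 0) in 0..12 are 0, 1, 4, 7, 10, 11.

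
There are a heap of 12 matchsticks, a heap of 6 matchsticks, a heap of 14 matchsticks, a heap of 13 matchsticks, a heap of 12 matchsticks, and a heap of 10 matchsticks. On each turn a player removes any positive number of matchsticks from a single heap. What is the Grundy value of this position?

15

Compute the nim-sum pairwise:
12 XOR 6 = 10
10 XOR 14 = 4
4 XOR 13 = 9
9 XOR 12 = 5
5 XOR 10 = 15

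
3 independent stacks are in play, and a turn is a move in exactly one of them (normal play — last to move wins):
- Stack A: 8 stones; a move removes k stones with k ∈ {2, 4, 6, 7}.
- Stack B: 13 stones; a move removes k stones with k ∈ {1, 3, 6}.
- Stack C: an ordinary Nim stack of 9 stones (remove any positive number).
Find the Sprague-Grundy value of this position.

13

Grundy values for stack A (subtraction set {2, 4, 6, 7}):
g(0) = mex{} = 0
g(1) = mex{} = 0
g(2) = mex{0} = 1
g(3) = mex{0} = 1
g(4) = mex{0,1} = 2
g(5) = mex{0,1} = 2
g(6) = mex{0,1,2} = 3
g(7) = mex{0,1,2} = 3
g(8) = mex{0,1,2,3} = 4
So g(8) = 4.
For stack B, compute g(0), g(1), … with moves {1, 3, 6}:
g(0) = mex{} = 0
g(1) = mex{0} = 1
g(2) = mex{1} = 0
g(3) = mex{0} = 1
g(4) = mex{1} = 0
g(5) = mex{0} = 1
g(6) = mex{0,1} = 2
g(7) = mex{0,1,2} = 3
g(8) = mex{0,1,3} = 2
g(9) = mex{1,2} = 0
g(10) = mex{0,3} = 1
g(11) = mex{1,2} = 0
g(12) = mex{0,2} = 1
g(13) = mex{1,3} = 0
So g(13) = 0.
Stack C is a plain Nim stack of size 9, so its Grundy value is 9.
The value of a disjunctive sum is the nim-sum of the parts.
Combined value = 4 XOR 0 XOR 9 = 13.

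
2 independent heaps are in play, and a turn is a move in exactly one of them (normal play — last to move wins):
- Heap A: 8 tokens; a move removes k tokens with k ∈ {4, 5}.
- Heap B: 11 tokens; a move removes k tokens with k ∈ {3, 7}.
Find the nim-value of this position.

Build the Grundy sequence for heap A with g(k) = mex{g(k−s) : s ∈ {4, 5}, s ≤ k}:
k:     0  1  2  3  4  5  6  7  8
g(k):  0  0  0  0  1  1  1  1  2
So g(8) = 2.
Grundy values for heap B (subtraction set {3, 7}):
k:     0  1  2  3  4  5  6  7  8  9 10 11
g(k):  0  0  0  1  1  1  0  2  2  1  0  0
So g(11) = 0.
The value of a disjunctive sum is the nim-sum of the parts.
Combined value = 2 XOR 0 = 2.

2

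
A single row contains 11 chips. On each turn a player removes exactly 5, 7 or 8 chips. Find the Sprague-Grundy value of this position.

Compute g(0), g(1), … for moves {5, 7, 8}:
k:     0  1  2  3  4  5  6  7  8  9 10 11
g(k):  0  0  0  0  0  1  1  1  1  1  2  2
So g(11) = 2.

2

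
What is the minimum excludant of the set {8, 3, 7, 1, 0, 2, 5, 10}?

4

The values 0, 1, 2, 3 are all present; 4 is the first non-negative integer missing from the set.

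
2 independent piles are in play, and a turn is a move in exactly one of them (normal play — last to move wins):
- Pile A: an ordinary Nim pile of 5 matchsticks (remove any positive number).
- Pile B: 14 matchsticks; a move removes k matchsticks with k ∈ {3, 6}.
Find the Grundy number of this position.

Pile A is a plain Nim pile of size 5, so its Grundy value is 5.
Build the Grundy sequence for pile B with g(k) = mex{g(k−s) : s ∈ {3, 6}, s ≤ k}:
g(0) = mex{} = 0
g(1) = mex{} = 0
g(2) = mex{} = 0
g(3) = mex{0} = 1
g(4) = mex{0} = 1
g(5) = mex{0} = 1
g(6) = mex{0,1} = 2
g(7) = mex{0,1} = 2
g(8) = mex{0,1} = 2
g(9) = mex{1,2} = 0
g(10) = mex{1,2} = 0
g(11) = mex{1,2} = 0
g(12) = mex{0,2} = 1
g(13) = mex{0,2} = 1
g(14) = mex{0,2} = 1
So g(14) = 1.
By the Sprague-Grundy theorem, the Grundy value of a sum of independent games is the XOR of the component values.
Combined value = 5 XOR 1 = 4.

4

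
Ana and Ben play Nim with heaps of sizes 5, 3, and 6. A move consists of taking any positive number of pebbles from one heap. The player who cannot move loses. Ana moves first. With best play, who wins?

Nim-sum: 5 ⊕ 3 ⊕ 6 = 0.
The nim-sum is 0, so this is a P-position: the player to move is in a losing position under optimal play; Ana is about to move from it and so loses — Ben wins.

Ben wins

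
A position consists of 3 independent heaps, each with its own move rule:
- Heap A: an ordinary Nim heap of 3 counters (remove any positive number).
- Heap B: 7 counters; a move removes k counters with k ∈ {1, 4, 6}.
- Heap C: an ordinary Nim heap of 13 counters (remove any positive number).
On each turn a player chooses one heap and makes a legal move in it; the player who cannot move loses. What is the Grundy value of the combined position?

Heap A is a plain Nim heap of size 3, so its Grundy value is 3.
Build the Grundy sequence for heap B with g(k) = mex{g(k−s) : s ∈ {1, 4, 6}, s ≤ k}:
k:     0  1  2  3  4  5  6  7
g(k):  0  1  0  1  2  0  1  0
So g(7) = 0.
Heap C is a plain Nim heap of size 13, so its Grundy value is 13.
The value of a disjunctive sum is the nim-sum of the parts.
Combined value = 3 ⊕ 0 ⊕ 13 = 14.

14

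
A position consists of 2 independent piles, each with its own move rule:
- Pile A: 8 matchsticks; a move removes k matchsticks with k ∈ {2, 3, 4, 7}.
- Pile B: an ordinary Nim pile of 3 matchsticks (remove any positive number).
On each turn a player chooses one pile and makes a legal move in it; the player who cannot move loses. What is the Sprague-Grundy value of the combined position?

2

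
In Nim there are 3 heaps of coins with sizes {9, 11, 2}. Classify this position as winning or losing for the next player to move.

Write each in binary and XOR column by column:
  1001  (9)
  1011  (11)
  0010  (2)
  ----
  0000  (0)
The nim-sum is 0, so this is a P-position: the player to move is in a losing position under optimal play.

Losing position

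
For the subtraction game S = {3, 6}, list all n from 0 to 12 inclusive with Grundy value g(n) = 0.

Compute g(0), g(1), … for moves {3, 6}:
k:     0  1  2  3  4  5  6  7  8  9 10 11 12
g(k):  0  0  0  1  1  1  2  2  2  0  0  0  1
The P-positions (g = 0) in 0..12 are 0, 1, 2, 9, 10, 11.

0, 1, 2, 9, 10, 11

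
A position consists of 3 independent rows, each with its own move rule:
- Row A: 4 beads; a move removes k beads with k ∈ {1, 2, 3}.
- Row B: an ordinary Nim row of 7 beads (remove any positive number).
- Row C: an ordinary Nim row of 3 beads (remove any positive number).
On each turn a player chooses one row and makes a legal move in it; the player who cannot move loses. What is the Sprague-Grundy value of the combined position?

For row A, compute g(0), g(1), … with moves {1, 2, 3}:
k:     0  1  2  3  4
g(k):  0  1  2  3  0
So g(4) = 0.
Row B is a plain Nim row of size 7, so its Grundy value is 7.
Row C is a plain Nim row of size 3, so its Grundy value is 3.
The value of a disjunctive sum is the nim-sum of the parts.
Combined value = 0 XOR 7 XOR 3 = 4.

4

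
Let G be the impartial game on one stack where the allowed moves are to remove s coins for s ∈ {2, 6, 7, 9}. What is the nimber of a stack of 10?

3

Grundy values for subtraction set {2, 6, 7, 9}:
k:     0  1  2  3  4  5  6  7  8  9 10
g(k):  0  0  1  1  0  0  1  1  2  2  3
So g(10) = 3.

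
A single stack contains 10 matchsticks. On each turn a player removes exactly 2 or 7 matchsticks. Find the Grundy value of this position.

Build the Grundy sequence with g(k) = mex{g(k−s) : s ∈ {2, 7}, s ≤ k}:
k:     0  1  2  3  4  5  6  7  8  9 10
g(k):  0  0  1  1  0  0  1  1  2  0  0
So g(10) = 0.

0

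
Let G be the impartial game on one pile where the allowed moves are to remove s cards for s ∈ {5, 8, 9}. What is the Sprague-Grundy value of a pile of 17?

Grundy values for subtraction set {5, 8, 9}:
k:     0  1  2  3  4  5  6  7  8  9 10 11 12 13 14 15 16 17
g(k):  0  0  0  0  0  1  1  1  1  1  2  2  2  2  0  0  0  0
So g(17) = 0.

0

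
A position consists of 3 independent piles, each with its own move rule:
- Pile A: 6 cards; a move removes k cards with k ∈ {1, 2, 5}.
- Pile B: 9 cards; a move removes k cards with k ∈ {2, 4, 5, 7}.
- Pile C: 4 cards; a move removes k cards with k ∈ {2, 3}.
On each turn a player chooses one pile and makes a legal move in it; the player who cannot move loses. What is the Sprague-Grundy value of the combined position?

Grundy values for pile A (subtraction set {1, 2, 5}):
g(0) = mex{} = 0
g(1) = mex{0} = 1
g(2) = mex{0,1} = 2
g(3) = mex{1,2} = 0
g(4) = mex{0,2} = 1
g(5) = mex{0,1} = 2
g(6) = mex{1,2} = 0
So g(6) = 0.
For pile B, compute g(0), g(1), … with moves {2, 4, 5, 7}:
g(0) = mex{} = 0
g(1) = mex{} = 0
g(2) = mex{0} = 1
g(3) = mex{0} = 1
g(4) = mex{0,1} = 2
g(5) = mex{0,1} = 2
g(6) = mex{0,1,2} = 3
g(7) = mex{0,1,2} = 3
g(8) = mex{0,1,2,3} = 4
g(9) = mex{1,2,3} = 0
So g(9) = 0.
Build the Grundy sequence for pile C with g(k) = mex{g(k−s) : s ∈ {2, 3}, s ≤ k}:
k:     0  1  2  3  4
g(k):  0  0  1  1  2
So g(4) = 2.
By the Sprague-Grundy theorem, the Grundy value of a sum of independent games is the XOR of the component values.
Combined value = 0 ⊕ 0 ⊕ 2 = 2.

2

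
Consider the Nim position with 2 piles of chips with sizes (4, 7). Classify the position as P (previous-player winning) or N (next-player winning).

Compute the nim-sum pairwise:
4 ^ 7 = 3
The nim-sum is 3 ≠ 0, so this is an N-position: the player to move can win.

N-position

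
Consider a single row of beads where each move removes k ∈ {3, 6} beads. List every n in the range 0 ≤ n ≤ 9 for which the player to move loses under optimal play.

0, 1, 2, 9

Grundy values for subtraction set {3, 6}:
g(0) = mex{} = 0
g(1) = mex{} = 0
g(2) = mex{} = 0
g(3) = mex{0} = 1
g(4) = mex{0} = 1
g(5) = mex{0} = 1
g(6) = mex{0,1} = 2
g(7) = mex{0,1} = 2
g(8) = mex{0,1} = 2
g(9) = mex{1,2} = 0
The P-positions (g = 0) in 0..9 are 0, 1, 2, 9.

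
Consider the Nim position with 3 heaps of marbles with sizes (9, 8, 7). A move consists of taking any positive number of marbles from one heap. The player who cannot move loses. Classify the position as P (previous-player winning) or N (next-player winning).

N-position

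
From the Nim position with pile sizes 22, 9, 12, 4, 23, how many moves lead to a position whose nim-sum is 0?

Nim-sum: 22 XOR 9 XOR 12 XOR 4 XOR 23 = 0.
The nim-sum is already 0, so every move leaves a nonzero nim-sum — there are no winning moves.

0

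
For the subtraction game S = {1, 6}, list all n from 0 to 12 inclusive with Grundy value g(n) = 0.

0, 2, 4, 7, 9, 11

Build the Grundy sequence with g(k) = mex{g(k−s) : s ∈ {1, 6}, s ≤ k}:
k:     0  1  2  3  4  5  6  7  8  9 10 11 12
g(k):  0  1  0  1  0  1  2  0  1  0  1  0  1
The P-positions (g = 0) in 0..12 are 0, 2, 4, 7, 9, 11.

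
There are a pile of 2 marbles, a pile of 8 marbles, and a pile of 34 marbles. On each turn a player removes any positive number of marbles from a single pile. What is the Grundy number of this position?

Bitwise XOR of the heap sizes:
  000010  (2)
  001000  (8)
  100010  (34)
  ------
  101000  (40)

40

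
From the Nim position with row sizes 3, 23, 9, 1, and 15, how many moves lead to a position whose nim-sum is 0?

Nim-sum: 3 ⊕ 23 ⊕ 9 ⊕ 1 ⊕ 15 = 19.
The overall nim-sum is X = 19. A row of size p has a winning move iff p XOR X < p (reduce it to p XOR X).
  3: 3 XOR 19 = 16 ≥ 3 — no move.
  23: 23 XOR 19 = 4 < 23 — winning move (to 4).
  9: 9 XOR 19 = 26 ≥ 9 — no move.
  1: 1 XOR 19 = 18 ≥ 1 — no move.
  15: 15 XOR 19 = 28 ≥ 15 — no move.
That gives 1 winning move.

1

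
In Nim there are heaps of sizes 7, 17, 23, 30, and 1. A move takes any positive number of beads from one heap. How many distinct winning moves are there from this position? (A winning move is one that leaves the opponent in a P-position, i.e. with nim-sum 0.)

3

Compute the nim-sum pairwise:
7 ⊕ 17 = 22
22 ⊕ 23 = 1
1 ⊕ 30 = 31
31 ⊕ 1 = 30
The overall nim-sum is X = 30. A heap of size p has a winning move iff p XOR X < p (reduce it to p XOR X).
  7: 7 XOR 30 = 25 ≥ 7 — no move.
  17: 17 XOR 30 = 15 < 17 — winning move (to 15).
  23: 23 XOR 30 = 9 < 23 — winning move (to 9).
  30: 30 XOR 30 = 0 < 30 — winning move (to 0).
  1: 1 XOR 30 = 31 ≥ 1 — no move.
That gives 3 winning moves.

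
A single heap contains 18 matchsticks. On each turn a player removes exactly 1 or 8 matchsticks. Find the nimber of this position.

Compute g(0), g(1), … for moves {1, 8}:
k:     0  1  2  3  4  5  6  7  8  9 10 11 12 13 14 15 16 17 18
g(k):  0  1  0  1  0  1  0  1  2  0  1  0  1  0  1  0  1  2  0
So g(18) = 0.

0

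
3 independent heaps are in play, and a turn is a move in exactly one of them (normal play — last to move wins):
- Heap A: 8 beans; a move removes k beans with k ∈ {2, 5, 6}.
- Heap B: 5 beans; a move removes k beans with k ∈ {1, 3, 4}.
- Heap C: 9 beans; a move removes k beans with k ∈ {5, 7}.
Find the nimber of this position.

2

Build the Grundy sequence for heap A with g(k) = mex{g(k−s) : s ∈ {2, 5, 6}, s ≤ k}:
k:     0  1  2  3  4  5  6  7  8
g(k):  0  0  1  1  0  2  1  3  0
So g(8) = 0.
Grundy values for heap B (subtraction set {1, 3, 4}):
k:     0  1  2  3  4  5
g(k):  0  1  0  1  2  3
So g(5) = 3.
For heap C, compute g(0), g(1), … with moves {5, 7}:
k:     0  1  2  3  4  5  6  7  8  9
g(k):  0  0  0  0  0  1  1  1  1  1
So g(9) = 1.
By the Sprague-Grundy theorem, the Grundy value of a sum of independent games is the XOR of the component values.
Combined value = 0 ⊕ 3 ⊕ 1 = 2.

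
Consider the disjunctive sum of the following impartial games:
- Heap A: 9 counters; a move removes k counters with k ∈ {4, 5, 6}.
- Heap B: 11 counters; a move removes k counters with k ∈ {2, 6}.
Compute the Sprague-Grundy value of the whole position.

Grundy values for heap A (subtraction set {4, 5, 6}):
k:     0  1  2  3  4  5  6  7  8  9
g(k):  0  0  0  0  1  1  1  1  2  2
So g(9) = 2.
Build the Grundy sequence for heap B with g(k) = mex{g(k−s) : s ∈ {2, 6}, s ≤ k}:
k:     0  1  2  3  4  5  6  7  8  9 10 11
g(k):  0  0  1  1  0  0  1  1  0  0  1  1
So g(11) = 1.
The value of a disjunctive sum is the nim-sum of the parts.
Combined value = 2 XOR 1 = 3.

3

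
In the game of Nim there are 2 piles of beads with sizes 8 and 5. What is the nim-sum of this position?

13

In binary:
  1000  (8)
  0101  (5)
  ----
  1101  (13)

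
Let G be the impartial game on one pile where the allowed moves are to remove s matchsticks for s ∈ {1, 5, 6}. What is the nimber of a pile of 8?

Build the Grundy sequence with g(k) = mex{g(k−s) : s ∈ {1, 5, 6}, s ≤ k}:
k:     0  1  2  3  4  5  6  7  8
g(k):  0  1  0  1  0  1  2  3  2
So g(8) = 2.

2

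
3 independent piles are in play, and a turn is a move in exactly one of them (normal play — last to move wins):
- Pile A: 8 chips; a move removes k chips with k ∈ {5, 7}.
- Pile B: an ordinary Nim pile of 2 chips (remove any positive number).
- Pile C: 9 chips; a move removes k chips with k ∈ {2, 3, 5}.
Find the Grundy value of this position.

Grundy values for pile A (subtraction set {5, 7}):
g(0) = mex{} = 0
g(1) = mex{} = 0
g(2) = mex{} = 0
g(3) = mex{} = 0
g(4) = mex{} = 0
g(5) = mex{0} = 1
g(6) = mex{0} = 1
g(7) = mex{0} = 1
g(8) = mex{0} = 1
So g(8) = 1.
Pile B is a plain Nim pile of size 2, so its Grundy value is 2.
Grundy values for pile C (subtraction set {2, 3, 5}):
g(0) = mex{} = 0
g(1) = mex{} = 0
g(2) = mex{0} = 1
g(3) = mex{0} = 1
g(4) = mex{0,1} = 2
g(5) = mex{0,1} = 2
g(6) = mex{0,1,2} = 3
g(7) = mex{1,2} = 0
g(8) = mex{1,2,3} = 0
g(9) = mex{0,2,3} = 1
So g(9) = 1.
By the Sprague-Grundy theorem, the Grundy value of a sum of independent games is the XOR of the component values.
Combined value = 1 XOR 2 XOR 1 = 2.

2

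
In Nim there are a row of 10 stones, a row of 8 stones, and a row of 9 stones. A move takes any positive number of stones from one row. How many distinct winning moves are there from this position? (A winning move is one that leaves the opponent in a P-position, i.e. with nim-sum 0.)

Nim-sum: 10 ⊕ 8 ⊕ 9 = 11.
The overall nim-sum is X = 11. A row of size p has a winning move iff p XOR X < p (reduce it to p XOR X).
  10: 10 XOR 11 = 1 < 10 — winning move (to 1).
  8: 8 XOR 11 = 3 < 8 — winning move (to 3).
  9: 9 XOR 11 = 2 < 9 — winning move (to 2).
That gives 3 winning moves.

3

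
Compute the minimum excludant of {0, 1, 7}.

The values 0, 1 are all present; 2 is the first non-negative integer missing from the set.

2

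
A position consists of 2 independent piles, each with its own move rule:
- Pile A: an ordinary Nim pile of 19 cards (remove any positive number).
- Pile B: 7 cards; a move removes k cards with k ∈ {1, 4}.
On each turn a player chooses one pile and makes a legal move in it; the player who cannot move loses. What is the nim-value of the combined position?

19

Pile A is a plain Nim pile of size 19, so its Grundy value is 19.
Grundy values for pile B (subtraction set {1, 4}):
g(0) = mex{} = 0
g(1) = mex{0} = 1
g(2) = mex{1} = 0
g(3) = mex{0} = 1
g(4) = mex{0,1} = 2
g(5) = mex{1,2} = 0
g(6) = mex{0} = 1
g(7) = mex{1} = 0
So g(7) = 0.
By the Sprague-Grundy theorem, the Grundy value of a sum of independent games is the XOR of the component values.
Combined value = 19 ⊕ 0 = 19.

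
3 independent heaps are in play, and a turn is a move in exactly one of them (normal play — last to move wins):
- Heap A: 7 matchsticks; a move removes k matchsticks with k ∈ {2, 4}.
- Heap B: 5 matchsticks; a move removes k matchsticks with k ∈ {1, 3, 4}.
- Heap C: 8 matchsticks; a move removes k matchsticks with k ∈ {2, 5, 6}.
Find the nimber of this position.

For heap A, compute g(0), g(1), … with moves {2, 4}:
k:     0  1  2  3  4  5  6  7
g(k):  0  0  1  1  2  2  0  0
So g(7) = 0.
Grundy values for heap B (subtraction set {1, 3, 4}):
k:     0  1  2  3  4  5
g(k):  0  1  0  1  2  3
So g(5) = 3.
Build the Grundy sequence for heap C with g(k) = mex{g(k−s) : s ∈ {2, 5, 6}, s ≤ k}:
g(0) = mex{} = 0
g(1) = mex{} = 0
g(2) = mex{0} = 1
g(3) = mex{0} = 1
g(4) = mex{1} = 0
g(5) = mex{0,1} = 2
g(6) = mex{0} = 1
g(7) = mex{0,1,2} = 3
g(8) = mex{1} = 0
So g(8) = 0.
By the Sprague-Grundy theorem, the Grundy value of a sum of independent games is the XOR of the component values.
Combined value = 0 XOR 3 XOR 0 = 3.

3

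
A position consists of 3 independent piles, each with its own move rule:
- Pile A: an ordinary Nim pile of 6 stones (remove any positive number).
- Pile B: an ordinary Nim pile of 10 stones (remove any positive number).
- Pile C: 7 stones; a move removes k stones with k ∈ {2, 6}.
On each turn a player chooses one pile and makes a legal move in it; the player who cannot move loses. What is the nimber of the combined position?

Pile A is a plain Nim pile of size 6, so its Grundy value is 6.
Pile B is a plain Nim pile of size 10, so its Grundy value is 10.
Build the Grundy sequence for pile C with g(k) = mex{g(k−s) : s ∈ {2, 6}, s ≤ k}:
k:     0  1  2  3  4  5  6  7
g(k):  0  0  1  1  0  0  1  1
So g(7) = 1.
The value of a disjunctive sum is the nim-sum of the parts.
Combined value = 6 ⊕ 10 ⊕ 1 = 13.

13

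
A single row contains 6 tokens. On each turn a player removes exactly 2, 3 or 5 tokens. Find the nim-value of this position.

Compute g(0), g(1), … for moves {2, 3, 5}:
k:     0  1  2  3  4  5  6
g(k):  0  0  1  1  2  2  3
So g(6) = 3.

3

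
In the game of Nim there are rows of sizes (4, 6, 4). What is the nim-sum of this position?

6

Nim-sum: 4 ⊕ 6 ⊕ 4 = 6.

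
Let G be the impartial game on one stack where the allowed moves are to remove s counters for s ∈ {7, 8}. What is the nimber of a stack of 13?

Grundy values for subtraction set {7, 8}:
k:     0  1  2  3  4  5  6  7  8  9 10 11 12 13
g(k):  0  0  0  0  0  0  0  1  1  1  1  1  1  1
So g(13) = 1.

1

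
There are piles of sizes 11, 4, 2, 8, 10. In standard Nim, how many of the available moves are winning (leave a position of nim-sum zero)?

3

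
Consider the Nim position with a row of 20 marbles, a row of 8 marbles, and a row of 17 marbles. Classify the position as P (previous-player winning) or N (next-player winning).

N-position

Compute the nim-sum pairwise:
20 ⊕ 8 = 28
28 ⊕ 17 = 13
The nim-sum is 13 ≠ 0, so this is an N-position: the player to move can win.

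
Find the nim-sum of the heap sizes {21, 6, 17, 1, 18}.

17

In binary:
  10101  (21)
  00110  (6)
  10001  (17)
  00001  (1)
  10010  (18)
  -----
  10001  (17)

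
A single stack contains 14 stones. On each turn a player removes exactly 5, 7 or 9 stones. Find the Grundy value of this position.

0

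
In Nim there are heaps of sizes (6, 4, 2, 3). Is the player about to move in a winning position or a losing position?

Winning position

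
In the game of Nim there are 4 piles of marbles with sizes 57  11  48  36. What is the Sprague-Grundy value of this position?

Compute the nim-sum pairwise:
57 ⊕ 11 = 50
50 ⊕ 48 = 2
2 ⊕ 36 = 38

38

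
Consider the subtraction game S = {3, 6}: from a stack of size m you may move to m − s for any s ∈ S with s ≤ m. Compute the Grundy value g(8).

2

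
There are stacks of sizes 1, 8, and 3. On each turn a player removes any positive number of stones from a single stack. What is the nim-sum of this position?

Nim-sum: 1 ⊕ 8 ⊕ 3 = 10.

10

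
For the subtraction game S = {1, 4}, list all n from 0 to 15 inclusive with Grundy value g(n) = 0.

0, 2, 5, 7, 10, 12, 15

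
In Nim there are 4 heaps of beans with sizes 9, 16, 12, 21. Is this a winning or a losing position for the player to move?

Losing position

Compute the nim-sum pairwise:
9 ⊕ 16 = 25
25 ⊕ 12 = 21
21 ⊕ 21 = 0
The nim-sum is 0, so this is a P-position: the player to move is in a losing position under optimal play.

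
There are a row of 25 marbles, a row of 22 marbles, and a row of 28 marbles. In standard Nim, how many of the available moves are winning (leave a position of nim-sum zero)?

3

Compute the nim-sum pairwise:
25 ^ 22 = 15
15 ^ 28 = 19
The overall nim-sum is X = 19. A row of size p has a winning move iff p XOR X < p (reduce it to p XOR X).
  25: 25 XOR 19 = 10 < 25 — winning move (to 10).
  22: 22 XOR 19 = 5 < 22 — winning move (to 5).
  28: 28 XOR 19 = 15 < 28 — winning move (to 15).
That gives 3 winning moves.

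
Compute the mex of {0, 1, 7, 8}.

2

The values 0, 1 are all present; 2 is the first non-negative integer missing from the set.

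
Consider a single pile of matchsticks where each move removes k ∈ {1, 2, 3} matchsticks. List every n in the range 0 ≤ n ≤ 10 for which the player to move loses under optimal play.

0, 4, 8

Build the Grundy sequence with g(k) = mex{g(k−s) : s ∈ {1, 2, 3}, s ≤ k}:
g(0) = mex{} = 0
g(1) = mex{0} = 1
g(2) = mex{0,1} = 2
g(3) = mex{0,1,2} = 3
g(4) = mex{1,2,3} = 0
g(5) = mex{0,2,3} = 1
g(6) = mex{0,1,3} = 2
g(7) = mex{0,1,2} = 3
g(8) = mex{1,2,3} = 0
g(9) = mex{0,2,3} = 1
g(10) = mex{0,1,3} = 2
The P-positions (g = 0) in 0..10 are 0, 4, 8.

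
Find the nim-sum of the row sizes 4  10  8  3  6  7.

4

Write each in binary and XOR column by column:
  0100  (4)
  1010  (10)
  1000  (8)
  0011  (3)
  0110  (6)
  0111  (7)
  ----
  0100  (4)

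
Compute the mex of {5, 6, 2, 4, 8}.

0 is not in the set, so the mex is 0.

0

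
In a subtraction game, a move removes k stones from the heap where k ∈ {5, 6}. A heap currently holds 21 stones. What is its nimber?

Build the Grundy sequence with g(k) = mex{g(k−s) : s ∈ {5, 6}, s ≤ k}:
k:     0  1  2  3  4  5  6  7  8  9 10 11 12 13 14 15 16 17 18 19 20 21
g(k):  0  0  0  0  0  1  1  1  1  1  2  0  0  0  0  0  1  1  1  1  1  2
So g(21) = 2.

2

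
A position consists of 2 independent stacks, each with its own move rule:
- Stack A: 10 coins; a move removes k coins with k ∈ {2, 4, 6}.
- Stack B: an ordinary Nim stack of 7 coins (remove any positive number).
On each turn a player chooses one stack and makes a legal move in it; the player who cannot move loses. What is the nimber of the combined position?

Build the Grundy sequence for stack A with g(k) = mex{g(k−s) : s ∈ {2, 4, 6}, s ≤ k}:
g(0) = mex{} = 0
g(1) = mex{} = 0
g(2) = mex{0} = 1
g(3) = mex{0} = 1
g(4) = mex{0,1} = 2
g(5) = mex{0,1} = 2
g(6) = mex{0,1,2} = 3
g(7) = mex{0,1,2} = 3
g(8) = mex{1,2,3} = 0
g(9) = mex{1,2,3} = 0
g(10) = mex{0,2,3} = 1
So g(10) = 1.
Stack B is a plain Nim stack of size 7, so its Grundy value is 7.
The value of a disjunctive sum is the nim-sum of the parts.
Combined value = 1 ⊕ 7 = 6.

6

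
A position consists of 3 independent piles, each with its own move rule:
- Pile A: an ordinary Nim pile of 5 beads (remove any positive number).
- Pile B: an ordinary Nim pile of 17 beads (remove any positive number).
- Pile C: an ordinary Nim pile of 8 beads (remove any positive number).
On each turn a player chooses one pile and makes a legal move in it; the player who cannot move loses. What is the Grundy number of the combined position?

28

Pile A is a plain Nim pile of size 5, so its Grundy value is 5.
Pile B is a plain Nim pile of size 17, so its Grundy value is 17.
Pile C is a plain Nim pile of size 8, so its Grundy value is 8.
By the Sprague-Grundy theorem, the Grundy value of a sum of independent games is the XOR of the component values.
Combined value = 5 ⊕ 17 ⊕ 8 = 28.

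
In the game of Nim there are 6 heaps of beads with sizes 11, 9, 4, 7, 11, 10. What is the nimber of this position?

0

Nim-sum: 11 ^ 9 ^ 4 ^ 7 ^ 11 ^ 10 = 0.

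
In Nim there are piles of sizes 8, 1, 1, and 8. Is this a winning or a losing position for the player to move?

Losing position

Compute the nim-sum pairwise:
8 ⊕ 1 = 9
9 ⊕ 1 = 8
8 ⊕ 8 = 0
The nim-sum is 0, so this is a P-position: the player to move is in a losing position under optimal play.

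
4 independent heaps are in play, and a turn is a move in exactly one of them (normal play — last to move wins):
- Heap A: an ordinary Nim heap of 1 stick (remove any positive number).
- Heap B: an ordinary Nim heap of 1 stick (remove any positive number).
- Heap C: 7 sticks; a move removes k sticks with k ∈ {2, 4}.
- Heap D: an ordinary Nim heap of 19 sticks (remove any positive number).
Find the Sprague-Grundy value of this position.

Heap A is a plain Nim heap of size 1, so its Grundy value is 1.
Heap B is a plain Nim heap of size 1, so its Grundy value is 1.
Build the Grundy sequence for heap C with g(k) = mex{g(k−s) : s ∈ {2, 4}, s ≤ k}:
g(0) = mex{} = 0
g(1) = mex{} = 0
g(2) = mex{0} = 1
g(3) = mex{0} = 1
g(4) = mex{0,1} = 2
g(5) = mex{0,1} = 2
g(6) = mex{1,2} = 0
g(7) = mex{1,2} = 0
So g(7) = 0.
Heap D is a plain Nim heap of size 19, so its Grundy value is 19.
The value of a disjunctive sum is the nim-sum of the parts.
Combined value = 1 ⊕ 1 ⊕ 0 ⊕ 19 = 19.

19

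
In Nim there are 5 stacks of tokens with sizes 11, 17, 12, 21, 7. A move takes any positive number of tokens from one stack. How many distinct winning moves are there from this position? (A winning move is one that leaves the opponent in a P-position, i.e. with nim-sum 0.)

3

Compute the nim-sum pairwise:
11 ⊕ 17 = 26
26 ⊕ 12 = 22
22 ⊕ 21 = 3
3 ⊕ 7 = 4
The overall nim-sum is X = 4. A stack of size p has a winning move iff p XOR X < p (reduce it to p XOR X).
  11: 11 XOR 4 = 15 ≥ 11 — no move.
  17: 17 XOR 4 = 21 ≥ 17 — no move.
  12: 12 XOR 4 = 8 < 12 — winning move (to 8).
  21: 21 XOR 4 = 17 < 21 — winning move (to 17).
  7: 7 XOR 4 = 3 < 7 — winning move (to 3).
That gives 3 winning moves.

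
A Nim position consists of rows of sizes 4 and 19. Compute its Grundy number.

23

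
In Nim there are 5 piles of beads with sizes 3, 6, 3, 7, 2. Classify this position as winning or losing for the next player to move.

Nim-sum: 3 XOR 6 XOR 3 XOR 7 XOR 2 = 3.
The nim-sum is 3 ≠ 0, so this is an N-position: the player to move can win.

Winning position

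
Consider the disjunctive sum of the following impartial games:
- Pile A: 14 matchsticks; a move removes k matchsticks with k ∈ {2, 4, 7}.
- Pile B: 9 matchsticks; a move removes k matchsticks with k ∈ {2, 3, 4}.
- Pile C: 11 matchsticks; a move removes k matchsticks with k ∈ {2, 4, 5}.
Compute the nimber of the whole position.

2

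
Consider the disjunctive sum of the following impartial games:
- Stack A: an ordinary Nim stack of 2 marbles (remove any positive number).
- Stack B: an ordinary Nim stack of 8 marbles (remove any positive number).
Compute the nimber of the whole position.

Stack A is a plain Nim stack of size 2, so its Grundy value is 2.
Stack B is a plain Nim stack of size 8, so its Grundy value is 8.
The value of a disjunctive sum is the nim-sum of the parts.
Combined value = 2 XOR 8 = 10.

10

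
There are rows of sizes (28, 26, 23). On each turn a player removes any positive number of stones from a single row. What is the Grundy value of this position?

Nim-sum: 28 ⊕ 26 ⊕ 23 = 17.

17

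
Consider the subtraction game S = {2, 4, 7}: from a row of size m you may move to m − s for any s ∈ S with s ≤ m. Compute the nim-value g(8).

Grundy values for subtraction set {2, 4, 7}:
k:     0  1  2  3  4  5  6  7  8
g(k):  0  0  1  1  2  2  0  3  1
So g(8) = 1.

1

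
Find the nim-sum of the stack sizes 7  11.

Bitwise XOR of the heap sizes:
  0111  (7)
  1011  (11)
  ----
  1100  (12)

12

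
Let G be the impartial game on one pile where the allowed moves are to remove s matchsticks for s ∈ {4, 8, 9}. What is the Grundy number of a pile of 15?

Grundy values for subtraction set {4, 8, 9}:
k:     0  1  2  3  4  5  6  7  8  9 10 11 12 13 14 15
g(k):  0  0  0  0  1  1  1  1  2  2  2  2  3  0  0  0
So g(15) = 0.

0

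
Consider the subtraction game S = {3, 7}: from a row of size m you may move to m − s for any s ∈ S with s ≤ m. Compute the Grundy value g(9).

Compute g(0), g(1), … for moves {3, 7}:
k:     0  1  2  3  4  5  6  7  8  9
g(k):  0  0  0  1  1  1  0  2  2  1
So g(9) = 1.

1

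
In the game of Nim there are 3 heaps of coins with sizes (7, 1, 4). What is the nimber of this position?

Nim-sum: 7 ⊕ 1 ⊕ 4 = 2.

2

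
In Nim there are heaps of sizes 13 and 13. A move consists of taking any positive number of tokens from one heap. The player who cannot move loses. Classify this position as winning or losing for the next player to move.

Losing position

Compute the nim-sum pairwise:
13 ^ 13 = 0
The nim-sum is 0, so this is a P-position: the player to move is in a losing position under optimal play.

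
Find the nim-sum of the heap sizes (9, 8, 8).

9

Nim-sum: 9 ^ 8 ^ 8 = 9.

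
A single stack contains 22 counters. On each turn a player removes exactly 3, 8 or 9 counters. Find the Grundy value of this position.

1

Compute g(0), g(1), … for moves {3, 8, 9}:
k:     0  1  2  3  4  5  6  7  8  9 10 11 12 13 14 15 16 17 18 19 20 21 22
g(k):  0  0  0  1  1  1  0  0  2  1  1  3  0  0  2  1  1  0  0  0  1  1  1
So g(22) = 1.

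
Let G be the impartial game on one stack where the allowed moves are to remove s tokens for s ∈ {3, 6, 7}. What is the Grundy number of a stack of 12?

Grundy values for subtraction set {3, 6, 7}:
g(0) = mex{} = 0
g(1) = mex{} = 0
g(2) = mex{} = 0
g(3) = mex{0} = 1
g(4) = mex{0} = 1
g(5) = mex{0} = 1
g(6) = mex{0,1} = 2
g(7) = mex{0,1} = 2
g(8) = mex{0,1} = 2
g(9) = mex{0,1,2} = 3
g(10) = mex{1,2} = 0
g(11) = mex{1,2} = 0
g(12) = mex{1,2,3} = 0
So g(12) = 0.

0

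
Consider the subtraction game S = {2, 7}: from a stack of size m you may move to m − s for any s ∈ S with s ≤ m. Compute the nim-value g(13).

0

Grundy values for subtraction set {2, 7}:
k:     0  1  2  3  4  5  6  7  8  9 10 11 12 13
g(k):  0  0  1  1  0  0  1  1  2  0  0  1  1  0
So g(13) = 0.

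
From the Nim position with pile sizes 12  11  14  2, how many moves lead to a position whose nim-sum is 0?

3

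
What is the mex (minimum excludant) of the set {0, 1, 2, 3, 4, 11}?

5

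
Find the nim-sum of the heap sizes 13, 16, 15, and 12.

30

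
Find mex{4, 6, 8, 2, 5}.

0

0 is not in the set, so the mex is 0.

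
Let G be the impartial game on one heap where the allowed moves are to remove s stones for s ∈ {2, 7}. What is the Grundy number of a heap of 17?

2

Grundy values for subtraction set {2, 7}:
k:     0  1  2  3  4  5  6  7  8  9 10 11 12 13 14 15 16 17
g(k):  0  0  1  1  0  0  1  1  2  0  0  1  1  0  0  1  1  2
So g(17) = 2.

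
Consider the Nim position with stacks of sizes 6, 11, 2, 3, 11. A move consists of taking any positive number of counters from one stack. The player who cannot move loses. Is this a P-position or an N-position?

N-position

Compute the nim-sum pairwise:
6 XOR 11 = 13
13 XOR 2 = 15
15 XOR 3 = 12
12 XOR 11 = 7
The nim-sum is 7 ≠ 0, so this is an N-position: the player to move can win.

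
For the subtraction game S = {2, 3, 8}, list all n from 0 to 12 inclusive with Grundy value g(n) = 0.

0, 1, 5, 6, 10, 11

Grundy values for subtraction set {2, 3, 8}:
g(0) = mex{} = 0
g(1) = mex{} = 0
g(2) = mex{0} = 1
g(3) = mex{0} = 1
g(4) = mex{0,1} = 2
g(5) = mex{1} = 0
g(6) = mex{1,2} = 0
g(7) = mex{0,2} = 1
g(8) = mex{0} = 1
g(9) = mex{0,1} = 2
g(10) = mex{1} = 0
g(11) = mex{1,2} = 0
g(12) = mex{0,2} = 1
The P-positions (g = 0) in 0..12 are 0, 1, 5, 6, 10, 11.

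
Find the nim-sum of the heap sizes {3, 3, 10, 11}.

1

In binary:
  0011  (3)
  0011  (3)
  1010  (10)
  1011  (11)
  ----
  0001  (1)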